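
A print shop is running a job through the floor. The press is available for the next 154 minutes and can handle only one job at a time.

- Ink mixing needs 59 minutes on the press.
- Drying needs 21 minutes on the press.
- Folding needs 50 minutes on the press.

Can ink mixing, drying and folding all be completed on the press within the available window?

Yes

Running back to back, the jobs need 59 + 21 + 50 = 130 minutes on the press.
Since 130 ≤ 154, they fit within the window.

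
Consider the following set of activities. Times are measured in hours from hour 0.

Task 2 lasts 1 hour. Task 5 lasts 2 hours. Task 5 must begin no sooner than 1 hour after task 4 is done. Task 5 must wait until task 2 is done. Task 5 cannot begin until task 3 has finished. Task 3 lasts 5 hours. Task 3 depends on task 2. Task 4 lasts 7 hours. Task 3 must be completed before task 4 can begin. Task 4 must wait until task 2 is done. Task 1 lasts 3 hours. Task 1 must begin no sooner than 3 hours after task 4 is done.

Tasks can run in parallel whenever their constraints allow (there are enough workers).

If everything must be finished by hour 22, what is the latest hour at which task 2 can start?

Task 1 has no dependents, so it just needs to finish by hour 22. Starting by 22 − 3 = hour 19 achieves that.
To finish by hour 22, task 5 (duration 2) must start no later than hour 20.
Task 4 has several dependents: task 1 (must start by hour 19, minus 3-hour gap → hour 16); task 5 (must start by hour 20, minus 1-hour gap → hour 19). The earliest of those limits is hour 16, so task 4 must start by 16 − 7 = hour 9.
Task 3 must finish in time for task 4 (must start by hour 9); task 5 (must start by hour 20). The tightest is hour 9, so task 3 must start by 9 − 5 = hour 4.
Task 2 feeds task 3 (must start by hour 4); task 4 (must start by hour 9); task 5 (must start by hour 20). Taking the minimum, task 2 must finish by hour 4 and start by 4 − 1 = hour 3.

3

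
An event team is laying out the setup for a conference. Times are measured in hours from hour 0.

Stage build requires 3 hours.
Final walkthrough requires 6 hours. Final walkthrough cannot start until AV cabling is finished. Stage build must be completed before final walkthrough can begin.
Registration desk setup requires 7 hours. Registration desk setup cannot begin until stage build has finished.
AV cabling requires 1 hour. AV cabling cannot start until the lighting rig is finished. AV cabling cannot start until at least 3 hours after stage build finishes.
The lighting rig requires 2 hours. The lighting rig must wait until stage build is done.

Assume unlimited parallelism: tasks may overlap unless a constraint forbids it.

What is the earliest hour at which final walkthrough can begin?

Stage build has no prerequisites, so it starts at hour 0 and finishes at hour 3.
After stage build (finishes hour 3), the lighting rig can start at hour 3 and finishes at hour 5.
For AV cabling: the lighting rig (finishes hour 5); stage build (finishes hour 3, plus 3-hour gap → hour 6). Taking the maximum gives a start of hour 6, and it finishes at 6 + 1 = hour 7.
Final walkthrough waits on AV cabling (finishes hour 7); stage build (finishes hour 3). The latest of these is hour 7, which is the earliest final walkthrough can start.

7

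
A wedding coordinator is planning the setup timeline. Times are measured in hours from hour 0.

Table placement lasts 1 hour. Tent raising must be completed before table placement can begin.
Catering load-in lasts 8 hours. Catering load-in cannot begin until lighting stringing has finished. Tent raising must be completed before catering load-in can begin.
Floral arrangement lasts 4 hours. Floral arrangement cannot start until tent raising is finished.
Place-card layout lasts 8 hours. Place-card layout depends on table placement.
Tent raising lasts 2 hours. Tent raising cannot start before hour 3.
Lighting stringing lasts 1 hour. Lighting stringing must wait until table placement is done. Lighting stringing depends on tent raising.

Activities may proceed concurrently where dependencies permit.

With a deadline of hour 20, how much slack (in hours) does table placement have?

Tent raising cannot begin until its own release at hour 3. It runs from hour 3 to 3 + 2 = hour 5.
After tent raising (finishes hour 5), table placement can start at hour 5 and finishes at hour 6.

Working backward from the deadline:
Catering load-in has no dependents, so it just needs to finish by hour 20. Starting by 20 − 8 = hour 12 achieves that.
Lighting stringing must finish before catering load-in (must start by hour 12). With a 1-hour duration, lighting stringing must start by 12 − 1 = hour 11.
Place-card layout has no dependents, so it just needs to finish by hour 20. Starting by 20 − 8 = hour 12 achieves that.
Table placement has several dependents: lighting stringing (must start by hour 11); place-card layout (must start by hour 12). The earliest of those limits is hour 11, so table placement must start by 11 − 1 = hour 10.
So table placement can start as early as hour 5 and as late as hour 10, giving 10 − 5 = 5 hours of slack.

5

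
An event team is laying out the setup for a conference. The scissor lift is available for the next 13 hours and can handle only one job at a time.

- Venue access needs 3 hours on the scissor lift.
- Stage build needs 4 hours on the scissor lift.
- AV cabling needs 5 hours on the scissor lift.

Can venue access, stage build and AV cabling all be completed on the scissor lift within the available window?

Running back to back, the jobs need 3 + 4 + 5 = 12 hours on the scissor lift.
Since 12 ≤ 13, they fit within the window.

Yes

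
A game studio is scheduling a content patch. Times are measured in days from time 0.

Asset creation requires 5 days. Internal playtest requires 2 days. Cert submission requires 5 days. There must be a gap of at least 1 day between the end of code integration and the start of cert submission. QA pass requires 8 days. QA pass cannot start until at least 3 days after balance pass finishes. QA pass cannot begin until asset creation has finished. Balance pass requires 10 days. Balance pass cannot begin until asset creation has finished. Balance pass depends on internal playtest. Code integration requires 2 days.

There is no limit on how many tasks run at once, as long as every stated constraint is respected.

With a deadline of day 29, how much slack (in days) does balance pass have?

Nothing blocks internal playtest, so it runs from day 0 to day 2.
Nothing blocks asset creation, so it runs from day 0 to day 5.
Balance pass needs all of asset creation (finishes day 5); internal playtest (finishes day 2). That puts its earliest start at day 5; it finishes at 5 + 10 = day 15.

Working backward from the deadline:
Nothing follows QA pass; the deadline of day 29 is its only limit. It must start by 29 − 8 = day 21.
Balance pass must finish before QA pass (must start by day 21, minus 3-day gap → day 18). With a 10-day duration, balance pass must start by 18 − 10 = day 8.
So balance pass can start as early as day 5 and as late as day 8, giving 8 − 5 = 3 days of slack.

3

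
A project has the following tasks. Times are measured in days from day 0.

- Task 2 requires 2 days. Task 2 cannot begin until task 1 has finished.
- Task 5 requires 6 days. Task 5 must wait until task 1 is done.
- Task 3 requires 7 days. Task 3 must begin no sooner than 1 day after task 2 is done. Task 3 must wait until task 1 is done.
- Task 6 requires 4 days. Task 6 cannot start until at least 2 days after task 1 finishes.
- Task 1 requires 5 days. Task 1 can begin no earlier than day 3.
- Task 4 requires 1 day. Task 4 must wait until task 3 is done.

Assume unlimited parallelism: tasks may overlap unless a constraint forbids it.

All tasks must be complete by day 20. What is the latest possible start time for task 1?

Nothing follows task 4; the deadline of day 20 is its only limit. It must start by 20 − 1 = day 19.
Task 3 must finish before task 4 (must start by day 19). With a 7-day duration, task 3 must start by 19 − 7 = day 12.
Since task 3 (must start by day 12, minus 1-day gap → day 11) depends on it, task 2 must finish by day 11. Backing off its 2-day duration gives a latest start of day 9.
Task 5 must finish by day 20; it takes 6 days, so it must start by 20 − 6 = day 14.
Nothing follows task 6; the deadline of day 20 is its only limit. It must start by 20 − 4 = day 16.
Task 1 must finish in time for task 2 (must start by day 9); task 3 (must start by day 12); task 5 (must start by day 14); task 6 (must start by day 16, minus 2-day gap → day 14). The tightest is day 9, so task 1 must start by 9 − 5 = day 4.

4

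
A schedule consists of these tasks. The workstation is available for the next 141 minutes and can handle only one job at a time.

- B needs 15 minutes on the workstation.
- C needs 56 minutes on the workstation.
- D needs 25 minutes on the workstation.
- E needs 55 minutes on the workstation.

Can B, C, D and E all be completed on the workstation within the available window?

No

Running back to back, the jobs need 15 + 56 + 25 + 55 = 151 minutes on the workstation.
Since 151 > 141, they cannot all fit.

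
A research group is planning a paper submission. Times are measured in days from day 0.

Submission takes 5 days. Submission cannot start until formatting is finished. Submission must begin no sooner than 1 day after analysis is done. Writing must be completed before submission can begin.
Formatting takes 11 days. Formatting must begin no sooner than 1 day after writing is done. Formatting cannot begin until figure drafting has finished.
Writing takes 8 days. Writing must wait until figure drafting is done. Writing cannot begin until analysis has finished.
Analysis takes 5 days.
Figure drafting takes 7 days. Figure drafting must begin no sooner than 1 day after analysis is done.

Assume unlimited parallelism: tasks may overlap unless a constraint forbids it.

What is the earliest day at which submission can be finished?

Analysis has no prerequisites, so it starts at day 0 and finishes at day 5.
Figure drafting cannot begin until analysis (finishes day 5, plus 1-day gap → day 6). It runs from day 6 to 6 + 7 = day 13.
Writing needs all of figure drafting (finishes day 13); analysis (finishes day 5). That puts its earliest start at day 13; it finishes at 13 + 8 = day 21.
Formatting needs all of writing (finishes day 21, plus 1-day gap → day 22); figure drafting (finishes day 13). That puts its earliest start at day 22; it finishes at 22 + 11 = day 33.
Submission cannot start until formatting (finishes day 33); analysis (finishes day 5, plus 1-day gap → day 6); writing (finishes day 21). The controlling bound is day 33, so submission finishes at 33 + 5 = day 38.

38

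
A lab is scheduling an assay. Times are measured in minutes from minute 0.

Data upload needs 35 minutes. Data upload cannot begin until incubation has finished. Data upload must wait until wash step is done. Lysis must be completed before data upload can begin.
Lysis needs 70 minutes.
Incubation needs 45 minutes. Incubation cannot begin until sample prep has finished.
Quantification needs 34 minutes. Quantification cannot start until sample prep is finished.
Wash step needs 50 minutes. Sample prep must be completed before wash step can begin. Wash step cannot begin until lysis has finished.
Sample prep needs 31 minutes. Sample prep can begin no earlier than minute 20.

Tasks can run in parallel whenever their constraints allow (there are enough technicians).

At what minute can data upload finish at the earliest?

155

Lysis can start immediately at minute 0; it finishes at minute 70.
Sample prep cannot begin until its own release at minute 20. It runs from minute 20 to 20 + 31 = minute 51.
Wash step cannot start until sample prep (finishes minute 51); lysis (finishes minute 70). The controlling bound is minute 70, so wash step finishes at 70 + 50 = minute 120.
After sample prep (finishes minute 51), incubation can start at minute 51 and finishes at minute 96.
Data upload has to wait for incubation (finishes minute 96); wash step (finishes minute 120); lysis (finishes minute 70). The latest of these is minute 120, so data upload runs minute 120 to 120 + 35 = minute 155.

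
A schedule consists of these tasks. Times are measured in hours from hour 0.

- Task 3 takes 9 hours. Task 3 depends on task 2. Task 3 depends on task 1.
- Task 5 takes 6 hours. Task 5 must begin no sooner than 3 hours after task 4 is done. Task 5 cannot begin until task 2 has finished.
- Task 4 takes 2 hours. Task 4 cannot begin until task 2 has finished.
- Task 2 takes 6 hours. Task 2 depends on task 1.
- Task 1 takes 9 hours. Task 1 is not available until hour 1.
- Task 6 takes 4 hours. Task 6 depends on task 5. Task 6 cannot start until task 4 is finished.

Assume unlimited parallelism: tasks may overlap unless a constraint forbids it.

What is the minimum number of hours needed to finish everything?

After its own release at hour 1, task 1 can start at hour 1 and finishes at hour 10.
Task 2 cannot begin until task 1 (finishes hour 10). It runs from hour 10 to 10 + 6 = hour 16.
Task 4 cannot begin until task 2 (finishes hour 16). It runs from hour 16 to 16 + 2 = hour 18.
Task 5 cannot start until task 4 (finishes hour 18, plus 3-hour gap → hour 21); task 2 (finishes hour 16). The controlling bound is hour 21, so task 5 finishes at 21 + 6 = hour 27.
Task 6 needs all of task 5 (finishes hour 27); task 4 (finishes hour 18). That puts its earliest start at hour 27; it finishes at 27 + 4 = hour 31.
For task 3: task 2 (finishes hour 16); task 1 (finishes hour 10). Taking the maximum gives a start of hour 16, and it finishes at 16 + 9 = hour 25.
All tasks are finished once the last one completes. Finish times: Task 1 at 10, Task 2 at 16, Task 3 at 25, Task 4 at 18, Task 5 at 27, Task 6 at 31. The latest is hour 31.

31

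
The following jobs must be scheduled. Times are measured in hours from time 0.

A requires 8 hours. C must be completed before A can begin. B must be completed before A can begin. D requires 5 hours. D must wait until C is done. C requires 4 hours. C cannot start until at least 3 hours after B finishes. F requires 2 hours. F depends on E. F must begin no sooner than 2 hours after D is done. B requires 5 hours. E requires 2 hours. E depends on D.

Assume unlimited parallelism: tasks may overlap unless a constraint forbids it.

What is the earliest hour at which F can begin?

19

B has no prerequisites, so it starts at hour 0 and finishes at hour 5.
After B (finishes hour 5, plus 3-hour gap → hour 8), C can start at hour 8 and finishes at hour 12.
D cannot begin until C (finishes hour 12). It runs from hour 12 to 12 + 5 = hour 17.
After D (finishes hour 17), E can start at hour 17 and finishes at hour 19.
F waits on E (finishes hour 19); D (finishes hour 17, plus 2-hour gap → hour 19). The latest of these is hour 19, which is the earliest F can start.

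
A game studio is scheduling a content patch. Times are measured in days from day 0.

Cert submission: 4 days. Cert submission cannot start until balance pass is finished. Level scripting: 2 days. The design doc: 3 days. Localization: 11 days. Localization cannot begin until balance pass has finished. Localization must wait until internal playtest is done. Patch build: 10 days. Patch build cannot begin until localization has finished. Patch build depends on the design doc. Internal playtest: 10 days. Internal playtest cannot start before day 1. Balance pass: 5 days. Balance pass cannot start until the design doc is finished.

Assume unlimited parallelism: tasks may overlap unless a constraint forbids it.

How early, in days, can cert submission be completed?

12

Nothing blocks the design doc, so it runs from day 0 to day 3.
Balance pass waits on the design doc (finishes day 3), so it starts at day 3 and finishes at 3 + 5 = day 8.
After balance pass (finishes day 8), cert submission can start at day 8 and finishes at day 12.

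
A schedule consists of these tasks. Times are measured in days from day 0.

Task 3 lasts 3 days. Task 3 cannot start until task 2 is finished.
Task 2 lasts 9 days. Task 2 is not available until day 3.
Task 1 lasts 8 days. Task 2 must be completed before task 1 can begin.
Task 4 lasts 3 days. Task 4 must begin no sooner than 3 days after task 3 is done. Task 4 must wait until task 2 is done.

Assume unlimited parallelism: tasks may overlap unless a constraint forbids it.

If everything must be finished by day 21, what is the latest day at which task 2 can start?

3

To finish by day 21, task 1 (duration 8) must start no later than day 13.
Task 4 has no dependents, so it just needs to finish by day 21. Starting by 21 − 3 = day 18 achieves that.
Task 3 has to be done before task 4 (must start by day 18, minus 3-day gap → day 15). That means finishing by day 15, i.e. starting by 15 − 3 = day 12.
Task 2 has several dependents: task 1 (must start by day 13); task 3 (must start by day 12); task 4 (must start by day 18). The earliest of those limits is day 12, so task 2 must start by 12 − 9 = day 3.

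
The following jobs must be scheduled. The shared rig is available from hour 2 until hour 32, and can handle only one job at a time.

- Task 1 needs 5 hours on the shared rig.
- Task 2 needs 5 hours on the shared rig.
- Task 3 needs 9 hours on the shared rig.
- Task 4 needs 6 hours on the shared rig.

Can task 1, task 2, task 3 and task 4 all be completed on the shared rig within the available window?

Yes

The shared rig window is 32 − 2 = 30 hours.
Running back to back, the jobs need 5 + 5 + 9 + 6 = 25 hours on the shared rig.
Since 25 ≤ 30, they fit within the window.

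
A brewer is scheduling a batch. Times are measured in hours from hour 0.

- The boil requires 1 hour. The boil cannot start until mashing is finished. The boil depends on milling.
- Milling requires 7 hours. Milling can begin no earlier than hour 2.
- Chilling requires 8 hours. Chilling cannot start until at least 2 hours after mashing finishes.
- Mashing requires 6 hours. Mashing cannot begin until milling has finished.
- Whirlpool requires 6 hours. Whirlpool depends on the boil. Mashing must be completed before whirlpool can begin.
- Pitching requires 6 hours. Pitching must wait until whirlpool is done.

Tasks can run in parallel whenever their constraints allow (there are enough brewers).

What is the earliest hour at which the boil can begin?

Milling cannot begin until its own release at hour 2. It runs from hour 2 to 2 + 7 = hour 9.
After milling (finishes hour 9), mashing can start at hour 9 and finishes at hour 15.
The boil waits on mashing (finishes hour 15); milling (finishes hour 9). The latest of these is hour 15, which is the earliest the boil can start.

15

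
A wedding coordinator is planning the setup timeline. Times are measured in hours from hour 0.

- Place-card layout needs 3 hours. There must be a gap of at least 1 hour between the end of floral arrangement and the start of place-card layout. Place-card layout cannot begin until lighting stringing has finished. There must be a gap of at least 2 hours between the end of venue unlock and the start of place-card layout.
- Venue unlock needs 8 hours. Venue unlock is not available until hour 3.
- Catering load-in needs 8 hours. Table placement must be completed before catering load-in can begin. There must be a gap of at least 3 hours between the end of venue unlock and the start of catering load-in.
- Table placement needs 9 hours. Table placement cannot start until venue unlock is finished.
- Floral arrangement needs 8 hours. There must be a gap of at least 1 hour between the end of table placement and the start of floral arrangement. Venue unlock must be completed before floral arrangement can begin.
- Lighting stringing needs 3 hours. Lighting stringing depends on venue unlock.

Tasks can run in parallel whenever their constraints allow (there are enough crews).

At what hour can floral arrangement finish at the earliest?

Venue unlock waits on its own release at hour 3, so it starts at hour 3 and finishes at 3 + 8 = hour 11.
Table placement waits on venue unlock (finishes hour 11), so it starts at hour 11 and finishes at 11 + 9 = hour 20.
For floral arrangement: table placement (finishes hour 20, plus 1-hour gap → hour 21); venue unlock (finishes hour 11). Taking the maximum gives a start of hour 21, and it finishes at 21 + 8 = hour 29.

29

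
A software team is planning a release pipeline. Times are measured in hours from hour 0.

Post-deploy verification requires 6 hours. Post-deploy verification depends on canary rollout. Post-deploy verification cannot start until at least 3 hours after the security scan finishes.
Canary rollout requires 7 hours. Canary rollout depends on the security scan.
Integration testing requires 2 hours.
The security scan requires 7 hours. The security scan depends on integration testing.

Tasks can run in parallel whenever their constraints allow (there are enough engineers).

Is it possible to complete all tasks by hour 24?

Integration testing has no prerequisites, so it starts at hour 0 and finishes at hour 2.
The security scan waits on integration testing (finishes hour 2), so it starts at hour 2 and finishes at 2 + 7 = hour 9.
Canary rollout waits on the security scan (finishes hour 9), so it starts at hour 9 and finishes at 9 + 7 = hour 16.
Post-deploy verification cannot start until canary rollout (finishes hour 16); the security scan (finishes hour 9, plus 3-hour gap → hour 12). The controlling bound is hour 16, so post-deploy verification finishes at 16 + 6 = hour 22.
Every task is finished by hour 22, which is no later than the deadline of 24, so the schedule is feasible.

Yes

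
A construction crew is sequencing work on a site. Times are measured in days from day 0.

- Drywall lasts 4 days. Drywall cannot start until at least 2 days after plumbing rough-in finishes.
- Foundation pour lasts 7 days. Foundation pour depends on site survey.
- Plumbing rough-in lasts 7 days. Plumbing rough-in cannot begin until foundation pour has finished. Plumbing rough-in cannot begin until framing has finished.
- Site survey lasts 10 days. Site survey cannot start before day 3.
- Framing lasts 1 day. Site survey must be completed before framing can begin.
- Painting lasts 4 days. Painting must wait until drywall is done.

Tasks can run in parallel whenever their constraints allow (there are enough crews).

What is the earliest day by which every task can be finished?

37

After its own release at day 3, site survey can start at day 3 and finishes at day 13.
Framing cannot begin until site survey (finishes day 13). It runs from day 13 to 13 + 1 = day 14.
After site survey (finishes day 13), foundation pour can start at day 13 and finishes at day 20.
Plumbing rough-in has to wait for foundation pour (finishes day 20); framing (finishes day 14). The latest of these is day 20, so plumbing rough-in runs day 20 to 20 + 7 = day 27.
After plumbing rough-in (finishes day 27, plus 2-day gap → day 29), drywall can start at day 29 and finishes at day 33.
Painting cannot begin until drywall (finishes day 33). It runs from day 33 to 33 + 4 = day 37.
All tasks are finished once the last one completes. Finish times: Site survey at 13, Foundation pour at 20, Framing at 14, Plumbing rough-in at 27, Drywall at 33, Painting at 37. The latest is day 37.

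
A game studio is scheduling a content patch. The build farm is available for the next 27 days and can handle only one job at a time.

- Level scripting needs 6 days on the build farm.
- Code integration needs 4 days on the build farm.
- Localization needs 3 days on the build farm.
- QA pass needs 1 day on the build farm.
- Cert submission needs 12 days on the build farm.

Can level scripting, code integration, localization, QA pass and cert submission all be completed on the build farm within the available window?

Running back to back, the jobs need 6 + 4 + 3 + 1 + 12 = 26 days on the build farm.
Since 26 ≤ 27, they fit within the window.

Yes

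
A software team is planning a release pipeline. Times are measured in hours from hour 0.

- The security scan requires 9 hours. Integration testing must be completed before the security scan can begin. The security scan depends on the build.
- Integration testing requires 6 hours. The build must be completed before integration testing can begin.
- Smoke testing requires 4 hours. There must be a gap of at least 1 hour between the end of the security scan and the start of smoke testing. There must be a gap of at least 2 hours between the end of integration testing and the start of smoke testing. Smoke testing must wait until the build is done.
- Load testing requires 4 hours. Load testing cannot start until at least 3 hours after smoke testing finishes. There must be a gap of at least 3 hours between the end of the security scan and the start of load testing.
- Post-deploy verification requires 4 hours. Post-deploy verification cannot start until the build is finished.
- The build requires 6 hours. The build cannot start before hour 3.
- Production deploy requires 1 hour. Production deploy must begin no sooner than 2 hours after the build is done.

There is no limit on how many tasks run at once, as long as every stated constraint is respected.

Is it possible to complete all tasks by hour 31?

The build cannot begin until its own release at hour 3. It runs from hour 3 to 3 + 6 = hour 9.
Post-deploy verification cannot begin until the build (finishes hour 9). It runs from hour 9 to 9 + 4 = hour 13.
Production deploy cannot begin until the build (finishes hour 9, plus 2-hour gap → hour 11). It runs from hour 11 to 11 + 1 = hour 12.
After the build (finishes hour 9), integration testing can start at hour 9 and finishes at hour 15.
For the security scan: integration testing (finishes hour 15); the build (finishes hour 9). Taking the maximum gives a start of hour 15, and it finishes at 15 + 9 = hour 24.
Smoke testing has to wait for the security scan (finishes hour 24, plus 1-hour gap → hour 25); integration testing (finishes hour 15, plus 2-hour gap → hour 17); the build (finishes hour 9). The latest of these is hour 25, so smoke testing runs hour 25 to 25 + 4 = hour 29.
Load testing has to wait for smoke testing (finishes hour 29, plus 3-hour gap → hour 32); the security scan (finishes hour 24, plus 3-hour gap → hour 27). The latest of these is hour 32, so load testing runs hour 32 to 32 + 4 = hour 36.
The earliest everything can be done is hour 36, which is after the deadline of 31, so it is not possible.

No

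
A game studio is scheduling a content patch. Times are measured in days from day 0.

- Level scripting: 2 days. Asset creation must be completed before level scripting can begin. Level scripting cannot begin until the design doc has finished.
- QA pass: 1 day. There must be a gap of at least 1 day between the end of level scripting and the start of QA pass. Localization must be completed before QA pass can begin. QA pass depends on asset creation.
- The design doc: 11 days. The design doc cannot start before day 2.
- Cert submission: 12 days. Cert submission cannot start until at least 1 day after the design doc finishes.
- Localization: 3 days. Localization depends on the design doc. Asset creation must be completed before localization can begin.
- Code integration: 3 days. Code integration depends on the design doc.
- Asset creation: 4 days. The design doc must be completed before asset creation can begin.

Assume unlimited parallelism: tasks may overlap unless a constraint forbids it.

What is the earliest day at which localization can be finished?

20

The design doc waits on its own release at day 2, so it starts at day 2 and finishes at 2 + 11 = day 13.
Asset creation cannot begin until the design doc (finishes day 13). It runs from day 13 to 13 + 4 = day 17.
Localization needs all of the design doc (finishes day 13); asset creation (finishes day 17). That puts its earliest start at day 17; it finishes at 17 + 3 = day 20.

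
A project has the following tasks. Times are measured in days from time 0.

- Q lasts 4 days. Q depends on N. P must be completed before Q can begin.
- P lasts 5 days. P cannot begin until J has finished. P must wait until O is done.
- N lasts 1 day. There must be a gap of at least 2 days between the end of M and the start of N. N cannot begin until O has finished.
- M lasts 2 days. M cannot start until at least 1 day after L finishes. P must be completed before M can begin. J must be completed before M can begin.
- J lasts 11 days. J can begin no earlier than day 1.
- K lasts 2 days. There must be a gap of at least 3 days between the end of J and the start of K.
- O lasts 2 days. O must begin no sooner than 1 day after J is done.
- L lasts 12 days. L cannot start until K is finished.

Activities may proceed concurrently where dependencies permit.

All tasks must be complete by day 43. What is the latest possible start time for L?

21

Nothing follows Q; the deadline of day 43 is its only limit. It must start by 43 − 4 = day 39.
N must finish before Q (must start by day 39). With a 1-day duration, N must start by 39 − 1 = day 38.
M must finish before N (must start by day 38, minus 2-day gap → day 36). With a 2-day duration, M must start by 36 − 2 = day 34.
L feeds into M (must start by day 34, minus 1-day gap → day 33); so L must finish by day 33 and therefore start by day 21.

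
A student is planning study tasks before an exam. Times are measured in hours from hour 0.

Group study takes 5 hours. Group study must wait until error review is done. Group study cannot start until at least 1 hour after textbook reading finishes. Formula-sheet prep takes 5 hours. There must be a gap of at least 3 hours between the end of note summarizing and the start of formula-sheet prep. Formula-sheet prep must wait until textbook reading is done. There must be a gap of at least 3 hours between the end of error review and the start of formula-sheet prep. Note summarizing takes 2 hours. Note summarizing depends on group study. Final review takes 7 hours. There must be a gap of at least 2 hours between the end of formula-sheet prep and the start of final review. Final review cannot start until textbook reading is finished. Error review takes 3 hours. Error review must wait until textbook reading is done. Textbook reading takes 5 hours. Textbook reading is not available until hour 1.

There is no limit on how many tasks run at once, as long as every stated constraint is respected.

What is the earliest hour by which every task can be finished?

33

Textbook reading cannot begin until its own release at hour 1. It runs from hour 1 to 1 + 5 = hour 6.
Error review waits on textbook reading (finishes hour 6), so it starts at hour 6 and finishes at 6 + 3 = hour 9.
For group study: error review (finishes hour 9); textbook reading (finishes hour 6, plus 1-hour gap → hour 7). Taking the maximum gives a start of hour 9, and it finishes at 9 + 5 = hour 14.
Note summarizing cannot begin until group study (finishes hour 14). It runs from hour 14 to 14 + 2 = hour 16.
Formula-sheet prep needs all of note summarizing (finishes hour 16, plus 3-hour gap → hour 19); textbook reading (finishes hour 6); error review (finishes hour 9, plus 3-hour gap → hour 12). That puts its earliest start at hour 19; it finishes at 19 + 5 = hour 24.
For final review: formula-sheet prep (finishes hour 24, plus 2-hour gap → hour 26); textbook reading (finishes hour 6). Taking the maximum gives a start of hour 26, and it finishes at 26 + 7 = hour 33.
All tasks are finished once the last one completes. Finish times: Textbook reading at 6, Error review at 9, Group study at 14, Note summarizing at 16, Formula-sheet prep at 24, Final review at 33. The latest is hour 33.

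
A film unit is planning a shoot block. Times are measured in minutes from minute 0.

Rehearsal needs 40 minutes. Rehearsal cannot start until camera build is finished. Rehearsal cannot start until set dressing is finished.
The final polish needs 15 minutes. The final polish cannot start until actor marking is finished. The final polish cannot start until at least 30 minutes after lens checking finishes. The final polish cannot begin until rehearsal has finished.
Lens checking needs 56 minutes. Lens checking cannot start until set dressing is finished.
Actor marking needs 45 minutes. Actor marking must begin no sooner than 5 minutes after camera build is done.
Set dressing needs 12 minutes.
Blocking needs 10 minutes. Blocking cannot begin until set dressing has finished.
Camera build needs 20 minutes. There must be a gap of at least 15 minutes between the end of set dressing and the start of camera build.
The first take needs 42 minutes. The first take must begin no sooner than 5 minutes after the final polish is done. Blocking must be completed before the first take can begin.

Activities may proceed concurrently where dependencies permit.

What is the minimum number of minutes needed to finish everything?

160

Set dressing can start immediately at minute 0; it finishes at minute 12.
Blocking waits on set dressing (finishes minute 12), so it starts at minute 12 and finishes at 12 + 10 = minute 22.
Lens checking waits on set dressing (finishes minute 12), so it starts at minute 12 and finishes at 12 + 56 = minute 68.
Camera build cannot begin until set dressing (finishes minute 12, plus 15-minute gap → minute 27). It runs from minute 27 to 27 + 20 = minute 47.
Rehearsal cannot start until camera build (finishes minute 47); set dressing (finishes minute 12). The controlling bound is minute 47, so rehearsal finishes at 47 + 40 = minute 87.
Actor marking waits on camera build (finishes minute 47, plus 5-minute gap → minute 52), so it starts at minute 52 and finishes at 52 + 45 = minute 97.
The final polish cannot start until actor marking (finishes minute 97); lens checking (finishes minute 68, plus 30-minute gap → minute 98); rehearsal (finishes minute 87). The controlling bound is minute 98, so the final polish finishes at 98 + 15 = minute 113.
For the first take: the final polish (finishes minute 113, plus 5-minute gap → minute 118); blocking (finishes minute 22). Taking the maximum gives a start of minute 118, and it finishes at 118 + 42 = minute 160.
All tasks are finished once the last one completes. Finish times: Set dressing at 12, Camera build at 47, Lens checking at 68, Blocking at 22, Actor marking at 97, Rehearsal at 87, The final polish at 113, The first take at 160. The latest is minute 160.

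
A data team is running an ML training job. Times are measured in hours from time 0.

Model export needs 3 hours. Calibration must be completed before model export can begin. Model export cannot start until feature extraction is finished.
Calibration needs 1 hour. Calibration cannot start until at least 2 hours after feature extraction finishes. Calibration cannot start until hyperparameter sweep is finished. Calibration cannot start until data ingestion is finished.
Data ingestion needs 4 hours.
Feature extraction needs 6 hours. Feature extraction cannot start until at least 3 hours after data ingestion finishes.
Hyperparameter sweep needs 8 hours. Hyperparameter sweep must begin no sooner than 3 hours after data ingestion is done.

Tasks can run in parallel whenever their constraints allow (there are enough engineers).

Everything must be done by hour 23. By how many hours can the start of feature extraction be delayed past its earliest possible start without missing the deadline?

Data ingestion can start immediately at hour 0; it finishes at hour 4.
After data ingestion (finishes hour 4, plus 3-hour gap → hour 7), feature extraction can start at hour 7 and finishes at hour 13.

Working backward from the deadline:
Nothing follows model export; the deadline of hour 23 is its only limit. It must start by 23 − 3 = hour 20.
Since model export (must start by hour 20) depends on it, calibration must finish by hour 20. Backing off its 1-hour duration gives a latest start of hour 19.
Feature extraction must finish in time for calibration (must start by hour 19, minus 2-hour gap → hour 17); model export (must start by hour 20). The tightest is hour 17, so feature extraction must start by 17 − 6 = hour 11.
So feature extraction can start as early as hour 7 and as late as hour 11, giving 11 − 7 = 4 hours of slack.

4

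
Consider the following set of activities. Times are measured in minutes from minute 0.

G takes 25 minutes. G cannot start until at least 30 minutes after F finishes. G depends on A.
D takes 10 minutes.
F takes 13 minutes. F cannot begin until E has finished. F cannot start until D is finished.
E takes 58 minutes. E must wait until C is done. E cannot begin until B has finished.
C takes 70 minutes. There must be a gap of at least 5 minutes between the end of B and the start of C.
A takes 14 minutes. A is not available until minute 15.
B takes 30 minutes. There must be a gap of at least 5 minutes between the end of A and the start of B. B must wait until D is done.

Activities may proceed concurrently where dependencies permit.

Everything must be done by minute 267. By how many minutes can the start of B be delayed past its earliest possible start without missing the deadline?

D can start immediately at minute 0; it finishes at minute 10.
After its own release at minute 15, A can start at minute 15 and finishes at minute 29.
B cannot start until A (finishes minute 29, plus 5-minute gap → minute 34); D (finishes minute 10). The controlling bound is minute 34, so B finishes at 34 + 30 = minute 64.

Working backward from the deadline:
Nothing follows G; the deadline of minute 267 is its only limit. It must start by 267 − 25 = minute 242.
Since G (must start by minute 242, minus 30-minute gap → minute 212) depends on it, F must finish by minute 212. Backing off its 13-minute duration gives a latest start of minute 199.
Since F (must start by minute 199) depends on it, E must finish by minute 199. Backing off its 58-minute duration gives a latest start of minute 141.
Since E (must start by minute 141) depends on it, C must finish by minute 141. Backing off its 70-minute duration gives a latest start of minute 71.
B feeds C (must start by minute 71, minus 5-minute gap → minute 66); E (must start by minute 141). Taking the minimum, B must finish by minute 66 and start by 66 − 30 = minute 36.
So B can start as early as minute 34 and as late as minute 36, giving 36 − 34 = 2 minutes of slack.

2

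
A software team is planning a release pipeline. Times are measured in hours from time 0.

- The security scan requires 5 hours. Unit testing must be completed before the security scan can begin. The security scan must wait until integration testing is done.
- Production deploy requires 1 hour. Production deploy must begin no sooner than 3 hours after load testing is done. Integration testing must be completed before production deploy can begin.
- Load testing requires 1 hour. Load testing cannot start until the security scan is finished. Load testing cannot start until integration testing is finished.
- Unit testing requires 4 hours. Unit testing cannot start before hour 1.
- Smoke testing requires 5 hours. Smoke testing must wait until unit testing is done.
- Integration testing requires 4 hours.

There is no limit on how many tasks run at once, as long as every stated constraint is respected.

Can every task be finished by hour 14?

Nothing blocks integration testing, so it runs from hour 0 to hour 4.
After its own release at hour 1, unit testing can start at hour 1 and finishes at hour 5.
After unit testing (finishes hour 5), smoke testing can start at hour 5 and finishes at hour 10.
For the security scan: unit testing (finishes hour 5); integration testing (finishes hour 4). Taking the maximum gives a start of hour 5, and it finishes at 5 + 5 = hour 10.
Load testing has to wait for the security scan (finishes hour 10); integration testing (finishes hour 4). The latest of these is hour 10, so load testing runs hour 10 to 10 + 1 = hour 11.
Production deploy needs all of load testing (finishes hour 11, plus 3-hour gap → hour 14); integration testing (finishes hour 4). That puts its earliest start at hour 14; it finishes at 14 + 1 = hour 15.
The earliest everything can be done is hour 15, which is after the deadline of 14, so it is not possible.

No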